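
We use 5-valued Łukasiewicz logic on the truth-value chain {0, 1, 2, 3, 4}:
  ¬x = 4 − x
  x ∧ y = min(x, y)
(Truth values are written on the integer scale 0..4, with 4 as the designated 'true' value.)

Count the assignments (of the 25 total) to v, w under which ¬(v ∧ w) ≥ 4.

value 4: 9 assignments (counts)
value 3: 7 assignments
value 2: 5 assignments
value 1: 3 assignments
value 0: 1 assignment
So 9 of the 25 assignments meet the threshold.

9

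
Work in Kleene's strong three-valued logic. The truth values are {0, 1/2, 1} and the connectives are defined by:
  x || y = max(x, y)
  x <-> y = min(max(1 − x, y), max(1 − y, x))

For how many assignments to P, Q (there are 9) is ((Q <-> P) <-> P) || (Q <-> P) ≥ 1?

3

P = 0, Q = 0 ↦ 1  ≥
P = 0, Q = 1/2 ↦ 1/2  <
P = 0, Q = 1 ↦ 1  ≥
P = 1/2, Q = 0 ↦ 1/2  <
P = 1/2, Q = 1/2 ↦ 1/2  <
P = 1/2, Q = 1 ↦ 1/2  <
P = 1, Q = 0 ↦ 0  <
P = 1, Q = 1/2 ↦ 1/2  <
P = 1, Q = 1 ↦ 1  ≥
So 3 of the 9 assignments meet the threshold.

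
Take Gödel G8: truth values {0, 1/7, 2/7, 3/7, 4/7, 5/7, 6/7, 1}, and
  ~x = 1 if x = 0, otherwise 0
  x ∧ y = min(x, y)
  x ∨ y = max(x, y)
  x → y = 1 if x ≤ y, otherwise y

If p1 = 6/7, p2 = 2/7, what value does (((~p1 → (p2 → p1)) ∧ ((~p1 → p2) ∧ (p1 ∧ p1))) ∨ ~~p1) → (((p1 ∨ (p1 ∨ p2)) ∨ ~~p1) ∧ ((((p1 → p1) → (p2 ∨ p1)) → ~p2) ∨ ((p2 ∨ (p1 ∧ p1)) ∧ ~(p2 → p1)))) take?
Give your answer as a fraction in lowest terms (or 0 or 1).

0

~p1 = ~6/7 = 0
p2 → p1 = 2/7 → 6/7 = 1
~p1 → (p2 → p1) = 0 → 1 = 1
~p1 = ~6/7 = 0
~p1 → p2 = 0 → 2/7 = 1
p1 ∧ p1 = 6/7 ∧ 6/7 = 6/7
(~p1 → p2) ∧ (p1 ∧ p1) = 1 ∧ 6/7 = 6/7
(~p1 → (p2 → p1)) ∧ ((~p1 → p2) ∧ (p1 ∧ p1)) = 1 ∧ 6/7 = 6/7
~p1 = ~6/7 = 0
~~p1 = ~0 = 1
((~p1 → (p2 → p1)) ∧ ((~p1 → p2) ∧ (p1 ∧ p1))) ∨ ~~p1 = 6/7 ∨ 1 = 1
p1 ∨ p2 = 6/7 ∨ 2/7 = 6/7
p1 ∨ (p1 ∨ p2) = 6/7 ∨ 6/7 = 6/7
~p1 = ~6/7 = 0
~~p1 = ~0 = 1
(p1 ∨ (p1 ∨ p2)) ∨ ~~p1 = 6/7 ∨ 1 = 1
p1 → p1 = 6/7 → 6/7 = 1
p2 ∨ p1 = 2/7 ∨ 6/7 = 6/7
(p1 → p1) → (p2 ∨ p1) = 1 → 6/7 = 6/7
~p2 = ~2/7 = 0
((p1 → p1) → (p2 ∨ p1)) → ~p2 = 6/7 → 0 = 0
p1 ∧ p1 = 6/7 ∧ 6/7 = 6/7
p2 ∨ (p1 ∧ p1) = 2/7 ∨ 6/7 = 6/7
p2 → p1 = 2/7 → 6/7 = 1
~(p2 → p1) = ~1 = 0
(p2 ∨ (p1 ∧ p1)) ∧ ~(p2 → p1) = 6/7 ∧ 0 = 0
(((p1 → p1) → (p2 ∨ p1)) → ~p2) ∨ ((p2 ∨ (p1 ∧ p1)) ∧ ~(p2 → p1)) = 0 ∨ 0 = 0
((p1 ∨ (p1 ∨ p2)) ∨ ~~p1) ∧ ((((p1 → p1) → (p2 ∨ p1)) → ~p2) ∨ ((p2 ∨ (p1 ∧ p1)) ∧ ~(p2 → p1))) = 1 ∧ 0 = 0
(((~p1 → (p2 → p1)) ∧ ((~p1 → p2) ∧ (p1 ∧ p1))) ∨ ~~p1) → (((p1 ∨ (p1 ∨ p2)) ∨ ~~p1) ∧ ((((p1 → p1) → (p2 ∨ p1)) → ~p2) ∨ ((p2 ∨ (p1 ∧ p1)) ∧ ~(p2 → p1)))) = 1 → 0 = 0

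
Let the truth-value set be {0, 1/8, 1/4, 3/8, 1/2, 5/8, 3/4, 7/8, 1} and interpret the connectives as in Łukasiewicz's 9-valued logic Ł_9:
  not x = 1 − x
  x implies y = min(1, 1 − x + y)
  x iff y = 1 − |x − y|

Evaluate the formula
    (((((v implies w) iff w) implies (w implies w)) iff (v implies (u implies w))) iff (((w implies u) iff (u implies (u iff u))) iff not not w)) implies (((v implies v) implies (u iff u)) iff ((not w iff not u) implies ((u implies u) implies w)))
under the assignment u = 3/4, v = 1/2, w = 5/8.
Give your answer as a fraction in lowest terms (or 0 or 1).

v implies w = 1/2 implies 5/8 = 1
(v implies w) iff w = 1 iff 5/8 = 5/8
w implies w = 5/8 implies 5/8 = 1
((v implies w) iff w) implies (w implies w) = 5/8 implies 1 = 1
u implies w = 3/4 implies 5/8 = 7/8
v implies (u implies w) = 1/2 implies 7/8 = 1
(((v implies w) iff w) implies (w implies w)) iff (v implies (u implies w)) = 1 iff 1 = 1
w implies u = 5/8 implies 3/4 = 1
u iff u = 3/4 iff 3/4 = 1
u implies (u iff u) = 3/4 implies 1 = 1
(w implies u) iff (u implies (u iff u)) = 1 iff 1 = 1
not w = not 5/8 = 3/8
not not w = not 3/8 = 5/8
((w implies u) iff (u implies (u iff u))) iff not not w = 1 iff 5/8 = 5/8
((((v implies w) iff w) implies (w implies w)) iff (v implies (u implies w))) iff (((w implies u) iff (u implies (u iff u))) iff not not w) = 1 iff 5/8 = 5/8
v implies v = 1/2 implies 1/2 = 1
u iff u = 3/4 iff 3/4 = 1
(v implies v) implies (u iff u) = 1 implies 1 = 1
not w = not 5/8 = 3/8
not u = not 3/4 = 1/4
not w iff not u = 3/8 iff 1/4 = 7/8
u implies u = 3/4 implies 3/4 = 1
(u implies u) implies w = 1 implies 5/8 = 5/8
(not w iff not u) implies ((u implies u) implies w) = 7/8 implies 5/8 = 3/4
((v implies v) implies (u iff u)) iff ((not w iff not u) implies ((u implies u) implies w)) = 1 iff 3/4 = 3/4
(((((v implies w) iff w) implies (w implies w)) iff (v implies (u implies w))) iff (((w implies u) iff (u implies (u iff u))) iff not not w)) implies (((v implies v) implies (u iff u)) iff ((not w iff not u) implies ((u implies u) implies w))) = 5/8 implies 3/4 = 1

1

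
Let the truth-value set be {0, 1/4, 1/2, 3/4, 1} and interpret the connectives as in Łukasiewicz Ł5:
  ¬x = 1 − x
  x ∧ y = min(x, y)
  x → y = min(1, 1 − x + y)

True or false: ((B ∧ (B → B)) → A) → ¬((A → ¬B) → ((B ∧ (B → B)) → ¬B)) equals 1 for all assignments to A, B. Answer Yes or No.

Counterexample: take A = 0, B = 0.
B → B = 0 → 0 = 1
B ∧ (B → B) = 0 ∧ 1 = 0
(B ∧ (B → B)) → A = 0 → 0 = 1
¬B = ¬0 = 1
A → ¬B = 0 → 1 = 1
(B ∧ (B → B)) → ¬B = 0 → 1 = 1
(A → ¬B) → ((B ∧ (B → B)) → ¬B) = 1 → 1 = 1
¬((A → ¬B) → ((B ∧ (B → B)) → ¬B)) = ¬1 = 0
((B ∧ (B → B)) → A) → ¬((A → ¬B) → ((B ∧ (B → B)) → ¬B)) = 1 → 0 = 0
This gives 0 ≠ 1.

No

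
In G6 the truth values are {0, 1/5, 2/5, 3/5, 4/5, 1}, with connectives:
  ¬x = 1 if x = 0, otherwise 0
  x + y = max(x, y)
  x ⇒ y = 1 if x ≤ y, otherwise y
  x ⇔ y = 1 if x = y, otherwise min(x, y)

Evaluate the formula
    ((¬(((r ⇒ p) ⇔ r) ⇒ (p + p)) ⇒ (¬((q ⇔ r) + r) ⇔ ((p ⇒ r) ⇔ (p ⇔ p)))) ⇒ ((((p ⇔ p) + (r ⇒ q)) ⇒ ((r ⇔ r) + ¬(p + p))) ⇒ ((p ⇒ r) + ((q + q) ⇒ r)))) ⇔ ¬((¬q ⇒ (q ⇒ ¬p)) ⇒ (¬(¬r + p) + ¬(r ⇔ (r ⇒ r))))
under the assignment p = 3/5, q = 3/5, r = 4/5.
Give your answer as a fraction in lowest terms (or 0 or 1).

r ⇒ p = 4/5 ⇒ 3/5 = 3/5
(r ⇒ p) ⇔ r = 3/5 ⇔ 4/5 = 3/5
p + p = 3/5 + 3/5 = 3/5
((r ⇒ p) ⇔ r) ⇒ (p + p) = 3/5 ⇒ 3/5 = 1
¬(((r ⇒ p) ⇔ r) ⇒ (p + p)) = ¬1 = 0
q ⇔ r = 3/5 ⇔ 4/5 = 3/5
(q ⇔ r) + r = 3/5 + 4/5 = 4/5
¬((q ⇔ r) + r) = ¬4/5 = 0
p ⇒ r = 3/5 ⇒ 4/5 = 1
p ⇔ p = 3/5 ⇔ 3/5 = 1
(p ⇒ r) ⇔ (p ⇔ p) = 1 ⇔ 1 = 1
¬((q ⇔ r) + r) ⇔ ((p ⇒ r) ⇔ (p ⇔ p)) = 0 ⇔ 1 = 0
¬(((r ⇒ p) ⇔ r) ⇒ (p + p)) ⇒ (¬((q ⇔ r) + r) ⇔ ((p ⇒ r) ⇔ (p ⇔ p))) = 0 ⇒ 0 = 1
p ⇔ p = 3/5 ⇔ 3/5 = 1
r ⇒ q = 4/5 ⇒ 3/5 = 3/5
(p ⇔ p) + (r ⇒ q) = 1 + 3/5 = 1
r ⇔ r = 4/5 ⇔ 4/5 = 1
p + p = 3/5 + 3/5 = 3/5
¬(p + p) = ¬3/5 = 0
(r ⇔ r) + ¬(p + p) = 1 + 0 = 1
((p ⇔ p) + (r ⇒ q)) ⇒ ((r ⇔ r) + ¬(p + p)) = 1 ⇒ 1 = 1
p ⇒ r = 3/5 ⇒ 4/5 = 1
q + q = 3/5 + 3/5 = 3/5
(q + q) ⇒ r = 3/5 ⇒ 4/5 = 1
(p ⇒ r) + ((q + q) ⇒ r) = 1 + 1 = 1
(((p ⇔ p) + (r ⇒ q)) ⇒ ((r ⇔ r) + ¬(p + p))) ⇒ ((p ⇒ r) + ((q + q) ⇒ r)) = 1 ⇒ 1 = 1
(¬(((r ⇒ p) ⇔ r) ⇒ (p + p)) ⇒ (¬((q ⇔ r) + r) ⇔ ((p ⇒ r) ⇔ (p ⇔ p)))) ⇒ ((((p ⇔ p) + (r ⇒ q)) ⇒ ((r ⇔ r) + ¬(p + p))) ⇒ ((p ⇒ r) + ((q + q) ⇒ r))) = 1 ⇒ 1 = 1
¬q = ¬3/5 = 0
¬p = ¬3/5 = 0
q ⇒ ¬p = 3/5 ⇒ 0 = 0
¬q ⇒ (q ⇒ ¬p) = 0 ⇒ 0 = 1
¬r = ¬4/5 = 0
¬r + p = 0 + 3/5 = 3/5
¬(¬r + p) = ¬3/5 = 0
r ⇒ r = 4/5 ⇒ 4/5 = 1
r ⇔ (r ⇒ r) = 4/5 ⇔ 1 = 4/5
¬(r ⇔ (r ⇒ r)) = ¬4/5 = 0
¬(¬r + p) + ¬(r ⇔ (r ⇒ r)) = 0 + 0 = 0
(¬q ⇒ (q ⇒ ¬p)) ⇒ (¬(¬r + p) + ¬(r ⇔ (r ⇒ r))) = 1 ⇒ 0 = 0
¬((¬q ⇒ (q ⇒ ¬p)) ⇒ (¬(¬r + p) + ¬(r ⇔ (r ⇒ r)))) = ¬0 = 1
((¬(((r ⇒ p) ⇔ r) ⇒ (p + p)) ⇒ (¬((q ⇔ r) + r) ⇔ ((p ⇒ r) ⇔ (p ⇔ p)))) ⇒ ((((p ⇔ p) + (r ⇒ q)) ⇒ ((r ⇔ r) + ¬(p + p))) ⇒ ((p ⇒ r) + ((q + q) ⇒ r)))) ⇔ ¬((¬q ⇒ (q ⇒ ¬p)) ⇒ (¬(¬r + p) + ¬(r ⇔ (r ⇒ r)))) = 1 ⇔ 1 = 1

1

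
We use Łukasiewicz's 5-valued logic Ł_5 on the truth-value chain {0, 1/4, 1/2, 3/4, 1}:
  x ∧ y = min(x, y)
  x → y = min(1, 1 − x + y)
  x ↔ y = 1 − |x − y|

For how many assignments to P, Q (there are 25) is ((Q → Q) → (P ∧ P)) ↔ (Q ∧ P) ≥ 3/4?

value 1: 15 assignments (counts)
value 3/4: 4 assignments (counts)
value 1/2: 3 assignments
value 1/4: 2 assignments
value 0: 1 assignment
So 19 of the 25 assignments meet the threshold.

19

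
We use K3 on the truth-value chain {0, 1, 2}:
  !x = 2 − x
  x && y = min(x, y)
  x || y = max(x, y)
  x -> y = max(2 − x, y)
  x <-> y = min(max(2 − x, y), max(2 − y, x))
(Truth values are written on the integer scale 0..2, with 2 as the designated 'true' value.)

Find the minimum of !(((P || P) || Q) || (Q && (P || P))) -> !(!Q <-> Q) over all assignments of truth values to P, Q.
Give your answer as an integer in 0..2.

1

Take P = 0, Q = 1:
P || P = 0 || 0 = 0
(P || P) || Q = 0 || 1 = 1
P || P = 0 || 0 = 0
Q && (P || P) = 1 && 0 = 0
((P || P) || Q) || (Q && (P || P)) = 1 || 0 = 1
!(((P || P) || Q) || (Q && (P || P))) = !1 = 1
!Q = !1 = 1
!Q <-> Q = 1 <-> 1 = 1
!(!Q <-> Q) = !1 = 1
!(((P || P) || Q) || (Q && (P || P))) -> !(!Q <-> Q) = 1 -> 1 = 1
No assignment yields a value below 1, so this is the minimum.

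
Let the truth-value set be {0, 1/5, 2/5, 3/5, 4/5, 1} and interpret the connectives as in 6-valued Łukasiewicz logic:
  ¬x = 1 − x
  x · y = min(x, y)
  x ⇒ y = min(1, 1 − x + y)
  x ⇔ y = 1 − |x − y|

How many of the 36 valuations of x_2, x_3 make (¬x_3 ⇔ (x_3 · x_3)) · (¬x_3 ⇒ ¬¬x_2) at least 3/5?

value 4/5: 9 assignments (counts)
value 3/5: 2 assignments (counts)
value 2/5: 12 assignments
value 1/5: 1 assignment
value 0: 12 assignments
So 11 of the 36 assignments meet the threshold.

11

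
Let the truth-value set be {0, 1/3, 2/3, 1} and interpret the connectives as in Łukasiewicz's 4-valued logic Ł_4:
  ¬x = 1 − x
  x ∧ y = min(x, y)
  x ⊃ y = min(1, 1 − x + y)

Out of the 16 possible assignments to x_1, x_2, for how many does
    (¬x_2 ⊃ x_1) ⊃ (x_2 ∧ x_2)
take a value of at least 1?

x_1 = 0, x_2 = 0 ↦ 1  ≥
x_1 = 0, x_2 = 1/3 ↦ 1  ≥
x_1 = 0, x_2 = 2/3 ↦ 1  ≥
x_1 = 0, x_2 = 1 ↦ 1  ≥
x_1 = 1/3, x_2 = 0 ↦ 2/3  <
x_1 = 1/3, x_2 = 1/3 ↦ 2/3  <
x_1 = 1/3, x_2 = 2/3 ↦ 2/3  <
x_1 = 1/3, x_2 = 1 ↦ 1  ≥
x_1 = 2/3, x_2 = 0 ↦ 1/3  <
x_1 = 2/3, x_2 = 1/3 ↦ 1/3  <
x_1 = 2/3, x_2 = 2/3 ↦ 2/3  <
x_1 = 2/3, x_2 = 1 ↦ 1  ≥
x_1 = 1, x_2 = 0 ↦ 0  <
x_1 = 1, x_2 = 1/3 ↦ 1/3  <
x_1 = 1, x_2 = 2/3 ↦ 2/3  <
x_1 = 1, x_2 = 1 ↦ 1  ≥
So 7 of the 16 assignments meet the threshold.

7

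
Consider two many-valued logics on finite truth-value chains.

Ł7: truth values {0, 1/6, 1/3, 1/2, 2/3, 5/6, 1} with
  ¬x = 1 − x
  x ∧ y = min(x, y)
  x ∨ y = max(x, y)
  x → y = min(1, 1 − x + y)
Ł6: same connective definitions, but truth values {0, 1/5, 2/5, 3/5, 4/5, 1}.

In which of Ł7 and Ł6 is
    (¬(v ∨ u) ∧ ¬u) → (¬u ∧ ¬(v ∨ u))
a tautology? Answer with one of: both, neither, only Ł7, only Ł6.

In Ł7: every assignment gives 1 — tautology.
In Ł6: every assignment gives 1 — tautology.

both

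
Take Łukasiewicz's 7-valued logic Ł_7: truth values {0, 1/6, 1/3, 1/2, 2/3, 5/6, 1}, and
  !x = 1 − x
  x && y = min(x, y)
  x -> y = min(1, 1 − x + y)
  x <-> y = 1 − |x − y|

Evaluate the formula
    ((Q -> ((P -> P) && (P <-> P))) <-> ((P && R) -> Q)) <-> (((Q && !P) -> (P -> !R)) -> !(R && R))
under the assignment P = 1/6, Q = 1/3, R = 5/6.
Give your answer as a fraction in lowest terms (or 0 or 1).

1/6

P -> P = 1/6 -> 1/6 = 1
P <-> P = 1/6 <-> 1/6 = 1
(P -> P) && (P <-> P) = 1 && 1 = 1
Q -> ((P -> P) && (P <-> P)) = 1/3 -> 1 = 1
P && R = 1/6 && 5/6 = 1/6
(P && R) -> Q = 1/6 -> 1/3 = 1
(Q -> ((P -> P) && (P <-> P))) <-> ((P && R) -> Q) = 1 <-> 1 = 1
!P = !1/6 = 5/6
Q && !P = 1/3 && 5/6 = 1/3
!R = !5/6 = 1/6
P -> !R = 1/6 -> 1/6 = 1
(Q && !P) -> (P -> !R) = 1/3 -> 1 = 1
R && R = 5/6 && 5/6 = 5/6
!(R && R) = !5/6 = 1/6
((Q && !P) -> (P -> !R)) -> !(R && R) = 1 -> 1/6 = 1/6
((Q -> ((P -> P) && (P <-> P))) <-> ((P && R) -> Q)) <-> (((Q && !P) -> (P -> !R)) -> !(R && R)) = 1 <-> 1/6 = 1/6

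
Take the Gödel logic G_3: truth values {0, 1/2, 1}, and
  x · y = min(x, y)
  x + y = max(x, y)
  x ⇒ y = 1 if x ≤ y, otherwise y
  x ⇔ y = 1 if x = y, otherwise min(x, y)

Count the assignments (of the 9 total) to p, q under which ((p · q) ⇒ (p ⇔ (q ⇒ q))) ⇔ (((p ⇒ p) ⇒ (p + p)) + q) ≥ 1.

p = 0, q = 0 ↦ 0  <
p = 0, q = 1/2 ↦ 1/2  <
p = 0, q = 1 ↦ 1  ≥
p = 1/2, q = 0 ↦ 1/2  <
p = 1/2, q = 1/2 ↦ 1/2  <
p = 1/2, q = 1 ↦ 1  ≥
p = 1, q = 0 ↦ 1  ≥
p = 1, q = 1/2 ↦ 1  ≥
p = 1, q = 1 ↦ 1  ≥
So 5 of the 9 assignments meet the threshold.

5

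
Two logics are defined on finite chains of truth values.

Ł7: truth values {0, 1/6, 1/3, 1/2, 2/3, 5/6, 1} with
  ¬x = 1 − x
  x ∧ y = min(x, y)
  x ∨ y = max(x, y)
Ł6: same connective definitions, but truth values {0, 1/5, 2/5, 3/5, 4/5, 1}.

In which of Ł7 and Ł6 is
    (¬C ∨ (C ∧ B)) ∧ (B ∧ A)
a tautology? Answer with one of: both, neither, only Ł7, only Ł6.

In Ł7: at A = 0, B = 0, C = 0 the value is 0 — not a tautology.
In Ł6: at A = 0, B = 0, C = 0 the value is 0 — not a tautology.

neither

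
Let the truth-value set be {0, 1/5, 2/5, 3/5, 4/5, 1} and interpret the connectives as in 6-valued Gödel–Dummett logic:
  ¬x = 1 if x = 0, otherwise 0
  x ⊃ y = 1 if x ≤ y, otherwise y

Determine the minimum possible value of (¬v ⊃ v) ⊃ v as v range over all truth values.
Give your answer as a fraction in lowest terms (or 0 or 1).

Take v = 1/5:
¬v = ¬1/5 = 0
¬v ⊃ v = 0 ⊃ 1/5 = 1
(¬v ⊃ v) ⊃ v = 1 ⊃ 1/5 = 1/5
No assignment yields a value below 1/5, so this is the minimum.

1/5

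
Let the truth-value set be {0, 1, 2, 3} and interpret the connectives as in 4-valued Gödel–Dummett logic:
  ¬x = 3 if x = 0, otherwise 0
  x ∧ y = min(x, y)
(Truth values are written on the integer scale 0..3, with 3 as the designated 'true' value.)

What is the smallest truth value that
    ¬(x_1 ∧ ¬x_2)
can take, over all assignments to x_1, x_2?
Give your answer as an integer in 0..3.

Take x_1 = 1, x_2 = 0:
¬x_2 = ¬0 = 3
x_1 ∧ ¬x_2 = 1 ∧ 3 = 1
¬(x_1 ∧ ¬x_2) = ¬1 = 0
No assignment yields a value below 0, so this is the minimum.

0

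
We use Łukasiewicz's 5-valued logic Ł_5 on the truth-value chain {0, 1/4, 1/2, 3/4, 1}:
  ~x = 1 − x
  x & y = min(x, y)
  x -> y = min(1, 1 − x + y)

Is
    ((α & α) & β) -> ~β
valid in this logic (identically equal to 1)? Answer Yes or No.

No

Counterexample: take α = 1/4, β = 1.
α & α = 1/4 & 1/4 = 1/4
(α & α) & β = 1/4 & 1 = 1/4
~β = ~1 = 0
((α & α) & β) -> ~β = 1/4 -> 0 = 3/4
This gives 3/4 ≠ 1.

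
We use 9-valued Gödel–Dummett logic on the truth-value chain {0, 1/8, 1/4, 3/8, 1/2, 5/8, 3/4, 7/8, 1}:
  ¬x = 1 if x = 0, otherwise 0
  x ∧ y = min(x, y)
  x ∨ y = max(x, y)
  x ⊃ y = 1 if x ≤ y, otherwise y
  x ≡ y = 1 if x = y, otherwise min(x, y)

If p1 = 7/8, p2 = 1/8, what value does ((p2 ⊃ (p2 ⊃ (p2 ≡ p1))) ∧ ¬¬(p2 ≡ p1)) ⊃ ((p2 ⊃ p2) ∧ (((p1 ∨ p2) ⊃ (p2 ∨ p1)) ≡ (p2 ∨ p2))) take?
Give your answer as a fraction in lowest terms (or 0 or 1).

1/8

p2 ≡ p1 = 1/8 ≡ 7/8 = 1/8
p2 ⊃ (p2 ≡ p1) = 1/8 ⊃ 1/8 = 1
p2 ⊃ (p2 ⊃ (p2 ≡ p1)) = 1/8 ⊃ 1 = 1
p2 ≡ p1 = 1/8 ≡ 7/8 = 1/8
¬(p2 ≡ p1) = ¬1/8 = 0
¬¬(p2 ≡ p1) = ¬0 = 1
(p2 ⊃ (p2 ⊃ (p2 ≡ p1))) ∧ ¬¬(p2 ≡ p1) = 1 ∧ 1 = 1
p2 ⊃ p2 = 1/8 ⊃ 1/8 = 1
p1 ∨ p2 = 7/8 ∨ 1/8 = 7/8
p2 ∨ p1 = 1/8 ∨ 7/8 = 7/8
(p1 ∨ p2) ⊃ (p2 ∨ p1) = 7/8 ⊃ 7/8 = 1
p2 ∨ p2 = 1/8 ∨ 1/8 = 1/8
((p1 ∨ p2) ⊃ (p2 ∨ p1)) ≡ (p2 ∨ p2) = 1 ≡ 1/8 = 1/8
(p2 ⊃ p2) ∧ (((p1 ∨ p2) ⊃ (p2 ∨ p1)) ≡ (p2 ∨ p2)) = 1 ∧ 1/8 = 1/8
((p2 ⊃ (p2 ⊃ (p2 ≡ p1))) ∧ ¬¬(p2 ≡ p1)) ⊃ ((p2 ⊃ p2) ∧ (((p1 ∨ p2) ⊃ (p2 ∨ p1)) ≡ (p2 ∨ p2))) = 1 ⊃ 1/8 = 1/8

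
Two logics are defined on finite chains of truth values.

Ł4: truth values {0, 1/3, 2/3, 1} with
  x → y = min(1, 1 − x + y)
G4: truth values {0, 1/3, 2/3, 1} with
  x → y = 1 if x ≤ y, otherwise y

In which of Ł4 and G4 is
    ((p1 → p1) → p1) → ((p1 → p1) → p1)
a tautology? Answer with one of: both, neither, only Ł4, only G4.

both

In Ł4: every assignment gives 1 — tautology.
In G4: every assignment gives 1 — tautology.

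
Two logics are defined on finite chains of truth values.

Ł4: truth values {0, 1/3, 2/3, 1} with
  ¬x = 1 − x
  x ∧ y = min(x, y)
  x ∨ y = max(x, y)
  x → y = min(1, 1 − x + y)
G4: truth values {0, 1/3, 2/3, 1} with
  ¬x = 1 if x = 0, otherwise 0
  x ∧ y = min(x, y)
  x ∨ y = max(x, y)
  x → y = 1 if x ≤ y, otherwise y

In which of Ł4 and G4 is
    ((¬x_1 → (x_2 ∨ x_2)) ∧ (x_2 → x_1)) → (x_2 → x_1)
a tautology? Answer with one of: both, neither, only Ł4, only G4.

both

In Ł4: every assignment gives 1 — tautology.
In G4: every assignment gives 1 — tautology.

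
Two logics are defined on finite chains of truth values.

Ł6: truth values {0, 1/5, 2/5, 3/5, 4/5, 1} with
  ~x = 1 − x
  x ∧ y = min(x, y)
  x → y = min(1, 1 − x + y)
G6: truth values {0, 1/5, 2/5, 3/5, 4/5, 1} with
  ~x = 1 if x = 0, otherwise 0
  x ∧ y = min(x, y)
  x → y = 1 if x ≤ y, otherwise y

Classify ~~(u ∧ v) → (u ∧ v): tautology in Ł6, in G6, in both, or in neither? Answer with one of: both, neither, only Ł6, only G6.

only Ł6

In Ł6: every assignment gives 1 — tautology.
In G6: at u = 1/5, v = 1/5 the value is 1/5 — not a tautology.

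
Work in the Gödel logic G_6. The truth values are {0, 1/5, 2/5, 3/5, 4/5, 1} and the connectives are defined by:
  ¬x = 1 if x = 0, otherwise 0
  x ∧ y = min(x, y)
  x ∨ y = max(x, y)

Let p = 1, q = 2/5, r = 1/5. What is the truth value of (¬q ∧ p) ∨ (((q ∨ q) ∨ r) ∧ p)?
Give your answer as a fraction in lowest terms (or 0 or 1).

¬q = ¬2/5 = 0
¬q ∧ p = 0 ∧ 1 = 0
q ∨ q = 2/5 ∨ 2/5 = 2/5
(q ∨ q) ∨ r = 2/5 ∨ 1/5 = 2/5
((q ∨ q) ∨ r) ∧ p = 2/5 ∧ 1 = 2/5
(¬q ∧ p) ∨ (((q ∨ q) ∨ r) ∧ p) = 0 ∨ 2/5 = 2/5

2/5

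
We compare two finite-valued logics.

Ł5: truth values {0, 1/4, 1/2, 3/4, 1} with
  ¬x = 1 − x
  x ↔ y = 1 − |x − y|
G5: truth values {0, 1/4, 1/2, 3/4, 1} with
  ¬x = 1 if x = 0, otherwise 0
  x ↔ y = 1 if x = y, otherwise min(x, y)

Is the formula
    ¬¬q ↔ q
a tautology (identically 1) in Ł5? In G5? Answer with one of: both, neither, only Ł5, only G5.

only Ł5

In Ł5: every assignment gives 1 — tautology.
In G5: at q = 1/4 the value is 1/4 — not a tautology.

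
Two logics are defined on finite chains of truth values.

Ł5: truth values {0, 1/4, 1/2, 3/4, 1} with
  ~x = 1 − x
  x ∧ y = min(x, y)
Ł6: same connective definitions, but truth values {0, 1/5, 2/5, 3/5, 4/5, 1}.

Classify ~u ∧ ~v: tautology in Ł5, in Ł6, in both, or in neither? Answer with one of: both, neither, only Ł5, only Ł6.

In Ł5: at u = 0, v = 1/4 the value is 3/4 — not a tautology.
In Ł6: at u = 0, v = 1/5 the value is 4/5 — not a tautology.

neither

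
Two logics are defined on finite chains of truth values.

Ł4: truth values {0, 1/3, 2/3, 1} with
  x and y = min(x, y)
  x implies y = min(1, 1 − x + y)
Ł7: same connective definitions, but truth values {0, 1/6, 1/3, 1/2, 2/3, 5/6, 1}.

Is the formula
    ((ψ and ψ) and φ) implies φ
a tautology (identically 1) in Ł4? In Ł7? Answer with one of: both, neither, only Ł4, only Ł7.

both

In Ł4: every assignment gives 1 — tautology.
In Ł7: every assignment gives 1 — tautology.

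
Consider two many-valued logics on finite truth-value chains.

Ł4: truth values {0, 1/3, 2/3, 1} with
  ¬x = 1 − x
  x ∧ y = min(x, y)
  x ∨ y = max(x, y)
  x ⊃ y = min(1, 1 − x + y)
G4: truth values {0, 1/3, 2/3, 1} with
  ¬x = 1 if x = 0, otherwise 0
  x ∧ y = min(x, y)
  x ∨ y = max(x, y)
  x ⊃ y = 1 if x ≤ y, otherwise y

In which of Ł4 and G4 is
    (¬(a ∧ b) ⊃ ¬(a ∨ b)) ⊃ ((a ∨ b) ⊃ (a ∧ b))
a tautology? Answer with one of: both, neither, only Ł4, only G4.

only Ł4

In Ł4: every assignment gives 1 — tautology.
In G4: at a = 1/3, b = 2/3 the value is 1/3 — not a tautology.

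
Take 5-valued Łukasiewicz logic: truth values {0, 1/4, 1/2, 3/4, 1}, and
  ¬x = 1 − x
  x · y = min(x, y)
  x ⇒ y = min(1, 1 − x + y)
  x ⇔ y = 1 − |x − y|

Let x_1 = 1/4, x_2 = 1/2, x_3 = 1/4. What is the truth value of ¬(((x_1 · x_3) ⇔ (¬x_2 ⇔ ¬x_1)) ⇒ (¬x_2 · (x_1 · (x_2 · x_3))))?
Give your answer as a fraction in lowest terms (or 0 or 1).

x_1 · x_3 = 1/4 · 1/4 = 1/4
¬x_2 = ¬1/2 = 1/2
¬x_1 = ¬1/4 = 3/4
¬x_2 ⇔ ¬x_1 = 1/2 ⇔ 3/4 = 3/4
(x_1 · x_3) ⇔ (¬x_2 ⇔ ¬x_1) = 1/4 ⇔ 3/4 = 1/2
¬x_2 = ¬1/2 = 1/2
x_2 · x_3 = 1/2 · 1/4 = 1/4
x_1 · (x_2 · x_3) = 1/4 · 1/4 = 1/4
¬x_2 · (x_1 · (x_2 · x_3)) = 1/2 · 1/4 = 1/4
((x_1 · x_3) ⇔ (¬x_2 ⇔ ¬x_1)) ⇒ (¬x_2 · (x_1 · (x_2 · x_3))) = 1/2 ⇒ 1/4 = 3/4
¬(((x_1 · x_3) ⇔ (¬x_2 ⇔ ¬x_1)) ⇒ (¬x_2 · (x_1 · (x_2 · x_3)))) = ¬3/4 = 1/4

1/4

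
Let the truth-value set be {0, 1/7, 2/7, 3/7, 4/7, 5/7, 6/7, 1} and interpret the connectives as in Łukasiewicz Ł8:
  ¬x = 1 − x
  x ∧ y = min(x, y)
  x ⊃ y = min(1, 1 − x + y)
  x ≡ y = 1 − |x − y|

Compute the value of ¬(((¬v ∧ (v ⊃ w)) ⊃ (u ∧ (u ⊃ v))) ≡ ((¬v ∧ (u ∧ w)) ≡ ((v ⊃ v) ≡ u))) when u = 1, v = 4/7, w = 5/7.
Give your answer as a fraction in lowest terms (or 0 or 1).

4/7

¬v = ¬4/7 = 3/7
v ⊃ w = 4/7 ⊃ 5/7 = 1
¬v ∧ (v ⊃ w) = 3/7 ∧ 1 = 3/7
u ⊃ v = 1 ⊃ 4/7 = 4/7
u ∧ (u ⊃ v) = 1 ∧ 4/7 = 4/7
(¬v ∧ (v ⊃ w)) ⊃ (u ∧ (u ⊃ v)) = 3/7 ⊃ 4/7 = 1
¬v = ¬4/7 = 3/7
u ∧ w = 1 ∧ 5/7 = 5/7
¬v ∧ (u ∧ w) = 3/7 ∧ 5/7 = 3/7
v ⊃ v = 4/7 ⊃ 4/7 = 1
(v ⊃ v) ≡ u = 1 ≡ 1 = 1
(¬v ∧ (u ∧ w)) ≡ ((v ⊃ v) ≡ u) = 3/7 ≡ 1 = 3/7
((¬v ∧ (v ⊃ w)) ⊃ (u ∧ (u ⊃ v))) ≡ ((¬v ∧ (u ∧ w)) ≡ ((v ⊃ v) ≡ u)) = 1 ≡ 3/7 = 3/7
¬(((¬v ∧ (v ⊃ w)) ⊃ (u ∧ (u ⊃ v))) ≡ ((¬v ∧ (u ∧ w)) ≡ ((v ⊃ v) ≡ u))) = ¬3/7 = 4/7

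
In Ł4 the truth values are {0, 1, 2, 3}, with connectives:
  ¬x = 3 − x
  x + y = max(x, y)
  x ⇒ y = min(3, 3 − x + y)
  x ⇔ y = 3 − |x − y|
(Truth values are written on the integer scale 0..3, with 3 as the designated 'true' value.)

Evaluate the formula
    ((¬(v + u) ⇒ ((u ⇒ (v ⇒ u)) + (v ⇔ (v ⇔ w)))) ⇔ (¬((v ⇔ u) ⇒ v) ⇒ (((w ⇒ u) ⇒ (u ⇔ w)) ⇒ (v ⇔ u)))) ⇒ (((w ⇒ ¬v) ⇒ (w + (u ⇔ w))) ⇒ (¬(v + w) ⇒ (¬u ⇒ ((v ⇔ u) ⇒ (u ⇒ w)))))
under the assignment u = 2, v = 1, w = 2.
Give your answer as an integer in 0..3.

3

v + u = 1 + 2 = 2
¬(v + u) = ¬2 = 1
v ⇒ u = 1 ⇒ 2 = 3
u ⇒ (v ⇒ u) = 2 ⇒ 3 = 3
v ⇔ w = 1 ⇔ 2 = 2
v ⇔ (v ⇔ w) = 1 ⇔ 2 = 2
(u ⇒ (v ⇒ u)) + (v ⇔ (v ⇔ w)) = 3 + 2 = 3
¬(v + u) ⇒ ((u ⇒ (v ⇒ u)) + (v ⇔ (v ⇔ w))) = 1 ⇒ 3 = 3
v ⇔ u = 1 ⇔ 2 = 2
(v ⇔ u) ⇒ v = 2 ⇒ 1 = 2
¬((v ⇔ u) ⇒ v) = ¬2 = 1
w ⇒ u = 2 ⇒ 2 = 3
u ⇔ w = 2 ⇔ 2 = 3
(w ⇒ u) ⇒ (u ⇔ w) = 3 ⇒ 3 = 3
v ⇔ u = 1 ⇔ 2 = 2
((w ⇒ u) ⇒ (u ⇔ w)) ⇒ (v ⇔ u) = 3 ⇒ 2 = 2
¬((v ⇔ u) ⇒ v) ⇒ (((w ⇒ u) ⇒ (u ⇔ w)) ⇒ (v ⇔ u)) = 1 ⇒ 2 = 3
(¬(v + u) ⇒ ((u ⇒ (v ⇒ u)) + (v ⇔ (v ⇔ w)))) ⇔ (¬((v ⇔ u) ⇒ v) ⇒ (((w ⇒ u) ⇒ (u ⇔ w)) ⇒ (v ⇔ u))) = 3 ⇔ 3 = 3
¬v = ¬1 = 2
w ⇒ ¬v = 2 ⇒ 2 = 3
u ⇔ w = 2 ⇔ 2 = 3
w + (u ⇔ w) = 2 + 3 = 3
(w ⇒ ¬v) ⇒ (w + (u ⇔ w)) = 3 ⇒ 3 = 3
v + w = 1 + 2 = 2
¬(v + w) = ¬2 = 1
¬u = ¬2 = 1
v ⇔ u = 1 ⇔ 2 = 2
u ⇒ w = 2 ⇒ 2 = 3
(v ⇔ u) ⇒ (u ⇒ w) = 2 ⇒ 3 = 3
¬u ⇒ ((v ⇔ u) ⇒ (u ⇒ w)) = 1 ⇒ 3 = 3
¬(v + w) ⇒ (¬u ⇒ ((v ⇔ u) ⇒ (u ⇒ w))) = 1 ⇒ 3 = 3
((w ⇒ ¬v) ⇒ (w + (u ⇔ w))) ⇒ (¬(v + w) ⇒ (¬u ⇒ ((v ⇔ u) ⇒ (u ⇒ w)))) = 3 ⇒ 3 = 3
((¬(v + u) ⇒ ((u ⇒ (v ⇒ u)) + (v ⇔ (v ⇔ w)))) ⇔ (¬((v ⇔ u) ⇒ v) ⇒ (((w ⇒ u) ⇒ (u ⇔ w)) ⇒ (v ⇔ u)))) ⇒ (((w ⇒ ¬v) ⇒ (w + (u ⇔ w))) ⇒ (¬(v + w) ⇒ (¬u ⇒ ((v ⇔ u) ⇒ (u ⇒ w))))) = 3 ⇒ 3 = 3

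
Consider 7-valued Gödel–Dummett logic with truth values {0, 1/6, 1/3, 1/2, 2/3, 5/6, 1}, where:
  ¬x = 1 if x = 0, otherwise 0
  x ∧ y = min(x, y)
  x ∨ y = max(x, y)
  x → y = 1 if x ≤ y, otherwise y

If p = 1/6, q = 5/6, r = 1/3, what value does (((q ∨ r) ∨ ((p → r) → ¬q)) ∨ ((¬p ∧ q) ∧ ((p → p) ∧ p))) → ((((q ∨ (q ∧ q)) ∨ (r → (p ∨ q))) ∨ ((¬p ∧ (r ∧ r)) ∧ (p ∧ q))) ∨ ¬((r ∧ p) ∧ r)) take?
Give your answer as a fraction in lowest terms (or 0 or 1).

1

q ∨ r = 5/6 ∨ 1/3 = 5/6
p → r = 1/6 → 1/3 = 1
¬q = ¬5/6 = 0
(p → r) → ¬q = 1 → 0 = 0
(q ∨ r) ∨ ((p → r) → ¬q) = 5/6 ∨ 0 = 5/6
¬p = ¬1/6 = 0
¬p ∧ q = 0 ∧ 5/6 = 0
p → p = 1/6 → 1/6 = 1
(p → p) ∧ p = 1 ∧ 1/6 = 1/6
(¬p ∧ q) ∧ ((p → p) ∧ p) = 0 ∧ 1/6 = 0
((q ∨ r) ∨ ((p → r) → ¬q)) ∨ ((¬p ∧ q) ∧ ((p → p) ∧ p)) = 5/6 ∨ 0 = 5/6
q ∧ q = 5/6 ∧ 5/6 = 5/6
q ∨ (q ∧ q) = 5/6 ∨ 5/6 = 5/6
p ∨ q = 1/6 ∨ 5/6 = 5/6
r → (p ∨ q) = 1/3 → 5/6 = 1
(q ∨ (q ∧ q)) ∨ (r → (p ∨ q)) = 5/6 ∨ 1 = 1
¬p = ¬1/6 = 0
r ∧ r = 1/3 ∧ 1/3 = 1/3
¬p ∧ (r ∧ r) = 0 ∧ 1/3 = 0
p ∧ q = 1/6 ∧ 5/6 = 1/6
(¬p ∧ (r ∧ r)) ∧ (p ∧ q) = 0 ∧ 1/6 = 0
((q ∨ (q ∧ q)) ∨ (r → (p ∨ q))) ∨ ((¬p ∧ (r ∧ r)) ∧ (p ∧ q)) = 1 ∨ 0 = 1
r ∧ p = 1/3 ∧ 1/6 = 1/6
(r ∧ p) ∧ r = 1/6 ∧ 1/3 = 1/6
¬((r ∧ p) ∧ r) = ¬1/6 = 0
(((q ∨ (q ∧ q)) ∨ (r → (p ∨ q))) ∨ ((¬p ∧ (r ∧ r)) ∧ (p ∧ q))) ∨ ¬((r ∧ p) ∧ r) = 1 ∨ 0 = 1
(((q ∨ r) ∨ ((p → r) → ¬q)) ∨ ((¬p ∧ q) ∧ ((p → p) ∧ p))) → ((((q ∨ (q ∧ q)) ∨ (r → (p ∨ q))) ∨ ((¬p ∧ (r ∧ r)) ∧ (p ∧ q))) ∨ ¬((r ∧ p) ∧ r)) = 5/6 → 1 = 1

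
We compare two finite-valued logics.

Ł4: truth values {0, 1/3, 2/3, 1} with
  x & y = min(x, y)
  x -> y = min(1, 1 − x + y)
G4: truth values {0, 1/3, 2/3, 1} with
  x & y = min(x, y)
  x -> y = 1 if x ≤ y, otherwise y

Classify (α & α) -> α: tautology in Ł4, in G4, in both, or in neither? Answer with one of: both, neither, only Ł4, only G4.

In Ł4: every assignment gives 1 — tautology.
In G4: every assignment gives 1 — tautology.

both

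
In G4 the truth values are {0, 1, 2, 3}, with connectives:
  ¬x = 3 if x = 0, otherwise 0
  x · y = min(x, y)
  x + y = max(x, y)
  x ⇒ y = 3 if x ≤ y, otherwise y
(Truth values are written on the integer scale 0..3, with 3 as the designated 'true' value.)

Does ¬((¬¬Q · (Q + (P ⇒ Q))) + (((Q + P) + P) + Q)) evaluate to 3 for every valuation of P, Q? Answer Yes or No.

No

Counterexample: take P = 0, Q = 1.
¬Q = ¬1 = 0
¬¬Q = ¬0 = 3
P ⇒ Q = 0 ⇒ 1 = 3
Q + (P ⇒ Q) = 1 + 3 = 3
¬¬Q · (Q + (P ⇒ Q)) = 3 · 3 = 3
Q + P = 1 + 0 = 1
(Q + P) + P = 1 + 0 = 1
((Q + P) + P) + Q = 1 + 1 = 1
(¬¬Q · (Q + (P ⇒ Q))) + (((Q + P) + P) + Q) = 3 + 1 = 3
¬((¬¬Q · (Q + (P ⇒ Q))) + (((Q + P) + P) + Q)) = ¬3 = 0
This gives 0 ≠ 3.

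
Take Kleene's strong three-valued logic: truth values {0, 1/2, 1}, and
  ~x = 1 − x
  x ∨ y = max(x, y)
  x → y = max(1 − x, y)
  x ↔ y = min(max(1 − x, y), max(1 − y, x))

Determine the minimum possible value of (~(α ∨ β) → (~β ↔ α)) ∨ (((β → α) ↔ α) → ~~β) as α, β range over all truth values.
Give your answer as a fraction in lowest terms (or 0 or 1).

Take α = 0, β = 1/2:
α ∨ β = 0 ∨ 1/2 = 1/2
~(α ∨ β) = ~1/2 = 1/2
~β = ~1/2 = 1/2
~β ↔ α = 1/2 ↔ 0 = 1/2
~(α ∨ β) → (~β ↔ α) = 1/2 → 1/2 = 1/2
β → α = 1/2 → 0 = 1/2
(β → α) ↔ α = 1/2 ↔ 0 = 1/2
~β = ~1/2 = 1/2
~~β = ~1/2 = 1/2
((β → α) ↔ α) → ~~β = 1/2 → 1/2 = 1/2
(~(α ∨ β) → (~β ↔ α)) ∨ (((β → α) ↔ α) → ~~β) = 1/2 ∨ 1/2 = 1/2
No assignment yields a value below 1/2, so this is the minimum.

1/2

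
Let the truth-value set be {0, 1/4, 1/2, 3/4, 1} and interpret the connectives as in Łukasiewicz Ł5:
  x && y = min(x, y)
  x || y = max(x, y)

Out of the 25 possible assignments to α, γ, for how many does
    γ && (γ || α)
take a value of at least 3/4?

value 1: 5 assignments (counts)
value 3/4: 5 assignments (counts)
value 1/2: 5 assignments
value 1/4: 5 assignments
value 0: 5 assignments
So 10 of the 25 assignments meet the threshold.

10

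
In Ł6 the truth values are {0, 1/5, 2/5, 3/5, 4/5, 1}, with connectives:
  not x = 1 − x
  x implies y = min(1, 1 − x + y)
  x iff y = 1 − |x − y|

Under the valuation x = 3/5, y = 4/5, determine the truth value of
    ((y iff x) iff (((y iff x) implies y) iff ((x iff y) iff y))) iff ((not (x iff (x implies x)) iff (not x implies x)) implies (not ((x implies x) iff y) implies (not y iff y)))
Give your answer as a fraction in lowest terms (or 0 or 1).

y iff x = 4/5 iff 3/5 = 4/5
y iff x = 4/5 iff 3/5 = 4/5
(y iff x) implies y = 4/5 implies 4/5 = 1
x iff y = 3/5 iff 4/5 = 4/5
(x iff y) iff y = 4/5 iff 4/5 = 1
((y iff x) implies y) iff ((x iff y) iff y) = 1 iff 1 = 1
(y iff x) iff (((y iff x) implies y) iff ((x iff y) iff y)) = 4/5 iff 1 = 4/5
x implies x = 3/5 implies 3/5 = 1
x iff (x implies x) = 3/5 iff 1 = 3/5
not (x iff (x implies x)) = not 3/5 = 2/5
not x = not 3/5 = 2/5
not x implies x = 2/5 implies 3/5 = 1
not (x iff (x implies x)) iff (not x implies x) = 2/5 iff 1 = 2/5
x implies x = 3/5 implies 3/5 = 1
(x implies x) iff y = 1 iff 4/5 = 4/5
not ((x implies x) iff y) = not 4/5 = 1/5
not y = not 4/5 = 1/5
not y iff y = 1/5 iff 4/5 = 2/5
not ((x implies x) iff y) implies (not y iff y) = 1/5 implies 2/5 = 1
(not (x iff (x implies x)) iff (not x implies x)) implies (not ((x implies x) iff y) implies (not y iff y)) = 2/5 implies 1 = 1
((y iff x) iff (((y iff x) implies y) iff ((x iff y) iff y))) iff ((not (x iff (x implies x)) iff (not x implies x)) implies (not ((x implies x) iff y) implies (not y iff y))) = 4/5 iff 1 = 4/5

4/5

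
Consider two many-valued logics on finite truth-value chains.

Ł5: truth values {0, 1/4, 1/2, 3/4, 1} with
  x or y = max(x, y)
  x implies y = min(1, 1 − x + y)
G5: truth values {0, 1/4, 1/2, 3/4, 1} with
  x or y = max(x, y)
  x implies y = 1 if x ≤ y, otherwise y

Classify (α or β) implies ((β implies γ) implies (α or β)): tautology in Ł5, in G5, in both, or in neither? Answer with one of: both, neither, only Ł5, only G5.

both

In Ł5: every assignment gives 1 — tautology.
In G5: every assignment gives 1 — tautology.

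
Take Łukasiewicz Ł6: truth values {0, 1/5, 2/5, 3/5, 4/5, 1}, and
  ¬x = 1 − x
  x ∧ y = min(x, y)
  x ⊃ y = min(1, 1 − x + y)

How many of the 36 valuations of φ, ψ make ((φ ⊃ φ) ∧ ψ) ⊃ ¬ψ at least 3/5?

24

value 1: 18 assignments (counts)
value 4/5: 6 assignments (counts)
value 2/5: 6 assignments
value 0: 6 assignments
So 24 of the 36 assignments meet the threshold.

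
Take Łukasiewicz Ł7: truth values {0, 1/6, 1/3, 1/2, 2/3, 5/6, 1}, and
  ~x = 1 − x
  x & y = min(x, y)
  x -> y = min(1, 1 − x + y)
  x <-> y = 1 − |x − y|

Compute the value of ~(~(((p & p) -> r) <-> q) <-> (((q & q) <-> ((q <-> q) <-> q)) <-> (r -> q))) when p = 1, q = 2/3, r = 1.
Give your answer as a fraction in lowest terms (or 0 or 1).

p & p = 1 & 1 = 1
(p & p) -> r = 1 -> 1 = 1
((p & p) -> r) <-> q = 1 <-> 2/3 = 2/3
~(((p & p) -> r) <-> q) = ~2/3 = 1/3
q & q = 2/3 & 2/3 = 2/3
q <-> q = 2/3 <-> 2/3 = 1
(q <-> q) <-> q = 1 <-> 2/3 = 2/3
(q & q) <-> ((q <-> q) <-> q) = 2/3 <-> 2/3 = 1
r -> q = 1 -> 2/3 = 2/3
((q & q) <-> ((q <-> q) <-> q)) <-> (r -> q) = 1 <-> 2/3 = 2/3
~(((p & p) -> r) <-> q) <-> (((q & q) <-> ((q <-> q) <-> q)) <-> (r -> q)) = 1/3 <-> 2/3 = 2/3
~(~(((p & p) -> r) <-> q) <-> (((q & q) <-> ((q <-> q) <-> q)) <-> (r -> q))) = ~2/3 = 1/3

1/3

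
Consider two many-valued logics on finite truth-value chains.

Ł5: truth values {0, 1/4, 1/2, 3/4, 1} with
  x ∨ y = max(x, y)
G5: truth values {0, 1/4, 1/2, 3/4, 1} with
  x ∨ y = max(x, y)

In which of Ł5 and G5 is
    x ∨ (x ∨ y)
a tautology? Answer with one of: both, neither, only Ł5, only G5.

In Ł5: at x = 0, y = 0 the value is 0 — not a tautology.
In G5: at x = 0, y = 0 the value is 0 — not a tautology.

neither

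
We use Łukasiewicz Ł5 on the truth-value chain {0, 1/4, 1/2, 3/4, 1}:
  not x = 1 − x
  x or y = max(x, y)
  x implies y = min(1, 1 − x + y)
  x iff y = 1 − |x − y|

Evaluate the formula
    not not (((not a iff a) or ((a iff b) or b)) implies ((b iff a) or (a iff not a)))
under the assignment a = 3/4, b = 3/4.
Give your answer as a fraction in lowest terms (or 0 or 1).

1

not a = not 3/4 = 1/4
not a iff a = 1/4 iff 3/4 = 1/2
a iff b = 3/4 iff 3/4 = 1
(a iff b) or b = 1 or 3/4 = 1
(not a iff a) or ((a iff b) or b) = 1/2 or 1 = 1
b iff a = 3/4 iff 3/4 = 1
not a = not 3/4 = 1/4
a iff not a = 3/4 iff 1/4 = 1/2
(b iff a) or (a iff not a) = 1 or 1/2 = 1
((not a iff a) or ((a iff b) or b)) implies ((b iff a) or (a iff not a)) = 1 implies 1 = 1
not (((not a iff a) or ((a iff b) or b)) implies ((b iff a) or (a iff not a))) = not 1 = 0
not not (((not a iff a) or ((a iff b) or b)) implies ((b iff a) or (a iff not a))) = not 0 = 1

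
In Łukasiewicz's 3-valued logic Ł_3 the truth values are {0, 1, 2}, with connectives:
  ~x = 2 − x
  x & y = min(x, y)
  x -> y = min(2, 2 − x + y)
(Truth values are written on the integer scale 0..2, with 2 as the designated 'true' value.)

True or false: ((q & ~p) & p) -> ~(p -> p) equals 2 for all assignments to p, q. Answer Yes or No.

No

Counterexample: take p = 1, q = 1.
~p = ~1 = 1
q & ~p = 1 & 1 = 1
(q & ~p) & p = 1 & 1 = 1
p -> p = 1 -> 1 = 2
~(p -> p) = ~2 = 0
((q & ~p) & p) -> ~(p -> p) = 1 -> 0 = 1
This gives 1 ≠ 2.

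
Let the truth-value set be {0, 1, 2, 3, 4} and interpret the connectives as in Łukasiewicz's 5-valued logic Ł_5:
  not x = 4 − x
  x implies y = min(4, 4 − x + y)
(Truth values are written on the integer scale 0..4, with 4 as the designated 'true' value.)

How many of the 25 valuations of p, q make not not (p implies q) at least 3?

value 4: 15 assignments (counts)
value 3: 4 assignments (counts)
value 2: 3 assignments
value 1: 2 assignments
value 0: 1 assignment
So 19 of the 25 assignments meet the threshold.

19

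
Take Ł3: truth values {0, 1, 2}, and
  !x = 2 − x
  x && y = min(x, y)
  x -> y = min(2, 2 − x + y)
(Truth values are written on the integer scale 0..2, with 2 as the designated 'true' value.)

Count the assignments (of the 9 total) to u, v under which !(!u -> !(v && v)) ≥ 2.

1

u = 0, v = 0 ↦ 0  <
u = 0, v = 1 ↦ 1  <
u = 0, v = 2 ↦ 2  ≥
u = 1, v = 0 ↦ 0  <
u = 1, v = 1 ↦ 0  <
u = 1, v = 2 ↦ 1  <
u = 2, v = 0 ↦ 0  <
u = 2, v = 1 ↦ 0  <
u = 2, v = 2 ↦ 0  <
So 1 of the 9 assignments meets the threshold.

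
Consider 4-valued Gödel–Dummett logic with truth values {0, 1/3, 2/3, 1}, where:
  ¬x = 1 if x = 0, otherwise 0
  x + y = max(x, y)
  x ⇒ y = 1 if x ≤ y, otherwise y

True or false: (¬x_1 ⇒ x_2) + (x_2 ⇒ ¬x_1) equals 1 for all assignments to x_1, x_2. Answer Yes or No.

x_1 = 0, x_2 = 0 ↦ 1
x_1 = 0, x_2 = 1/3 ↦ 1
x_1 = 0, x_2 = 2/3 ↦ 1
x_1 = 0, x_2 = 1 ↦ 1
x_1 = 1/3, x_2 = 0 ↦ 1
x_1 = 1/3, x_2 = 1/3 ↦ 1
x_1 = 1/3, x_2 = 2/3 ↦ 1
x_1 = 1/3, x_2 = 1 ↦ 1
x_1 = 2/3, x_2 = 0 ↦ 1
x_1 = 2/3, x_2 = 1/3 ↦ 1
x_1 = 2/3, x_2 = 2/3 ↦ 1
x_1 = 2/3, x_2 = 1 ↦ 1
x_1 = 1, x_2 = 0 ↦ 1
x_1 = 1, x_2 = 1/3 ↦ 1
x_1 = 1, x_2 = 2/3 ↦ 1
x_1 = 1, x_2 = 1 ↦ 1
Every assignment gives a value ≥ 1.

Yes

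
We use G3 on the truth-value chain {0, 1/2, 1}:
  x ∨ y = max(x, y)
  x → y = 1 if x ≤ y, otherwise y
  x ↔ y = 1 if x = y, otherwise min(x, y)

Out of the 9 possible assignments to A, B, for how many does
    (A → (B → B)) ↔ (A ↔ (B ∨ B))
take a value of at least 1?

A = 0, B = 0 ↦ 1  ≥
A = 0, B = 1/2 ↦ 0  <
A = 0, B = 1 ↦ 0  <
A = 1/2, B = 0 ↦ 0  <
A = 1/2, B = 1/2 ↦ 1  ≥
A = 1/2, B = 1 ↦ 1/2  <
A = 1, B = 0 ↦ 0  <
A = 1, B = 1/2 ↦ 1/2  <
A = 1, B = 1 ↦ 1  ≥
So 3 of the 9 assignments meet the threshold.

3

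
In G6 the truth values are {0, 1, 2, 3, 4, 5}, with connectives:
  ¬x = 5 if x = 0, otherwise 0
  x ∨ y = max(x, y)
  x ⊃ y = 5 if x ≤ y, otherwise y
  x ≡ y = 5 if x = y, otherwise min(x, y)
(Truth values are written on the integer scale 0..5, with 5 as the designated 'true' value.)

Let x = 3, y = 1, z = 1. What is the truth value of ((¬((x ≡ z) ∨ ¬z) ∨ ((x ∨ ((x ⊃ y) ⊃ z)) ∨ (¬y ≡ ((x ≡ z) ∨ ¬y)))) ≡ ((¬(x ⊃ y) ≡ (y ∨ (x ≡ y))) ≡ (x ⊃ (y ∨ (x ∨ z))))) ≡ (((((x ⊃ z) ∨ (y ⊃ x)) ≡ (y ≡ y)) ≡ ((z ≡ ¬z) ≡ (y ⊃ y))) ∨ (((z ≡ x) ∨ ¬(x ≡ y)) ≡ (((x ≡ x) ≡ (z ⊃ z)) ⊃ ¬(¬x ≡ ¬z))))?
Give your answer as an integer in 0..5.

x ≡ z = 3 ≡ 1 = 1
¬z = ¬1 = 0
(x ≡ z) ∨ ¬z = 1 ∨ 0 = 1
¬((x ≡ z) ∨ ¬z) = ¬1 = 0
x ⊃ y = 3 ⊃ 1 = 1
(x ⊃ y) ⊃ z = 1 ⊃ 1 = 5
x ∨ ((x ⊃ y) ⊃ z) = 3 ∨ 5 = 5
¬y = ¬1 = 0
x ≡ z = 3 ≡ 1 = 1
¬y = ¬1 = 0
(x ≡ z) ∨ ¬y = 1 ∨ 0 = 1
¬y ≡ ((x ≡ z) ∨ ¬y) = 0 ≡ 1 = 0
(x ∨ ((x ⊃ y) ⊃ z)) ∨ (¬y ≡ ((x ≡ z) ∨ ¬y)) = 5 ∨ 0 = 5
¬((x ≡ z) ∨ ¬z) ∨ ((x ∨ ((x ⊃ y) ⊃ z)) ∨ (¬y ≡ ((x ≡ z) ∨ ¬y))) = 0 ∨ 5 = 5
x ⊃ y = 3 ⊃ 1 = 1
¬(x ⊃ y) = ¬1 = 0
x ≡ y = 3 ≡ 1 = 1
y ∨ (x ≡ y) = 1 ∨ 1 = 1
¬(x ⊃ y) ≡ (y ∨ (x ≡ y)) = 0 ≡ 1 = 0
x ∨ z = 3 ∨ 1 = 3
y ∨ (x ∨ z) = 1 ∨ 3 = 3
x ⊃ (y ∨ (x ∨ z)) = 3 ⊃ 3 = 5
(¬(x ⊃ y) ≡ (y ∨ (x ≡ y))) ≡ (x ⊃ (y ∨ (x ∨ z))) = 0 ≡ 5 = 0
(¬((x ≡ z) ∨ ¬z) ∨ ((x ∨ ((x ⊃ y) ⊃ z)) ∨ (¬y ≡ ((x ≡ z) ∨ ¬y)))) ≡ ((¬(x ⊃ y) ≡ (y ∨ (x ≡ y))) ≡ (x ⊃ (y ∨ (x ∨ z)))) = 5 ≡ 0 = 0
x ⊃ z = 3 ⊃ 1 = 1
y ⊃ x = 1 ⊃ 3 = 5
(x ⊃ z) ∨ (y ⊃ x) = 1 ∨ 5 = 5
y ≡ y = 1 ≡ 1 = 5
((x ⊃ z) ∨ (y ⊃ x)) ≡ (y ≡ y) = 5 ≡ 5 = 5
¬z = ¬1 = 0
z ≡ ¬z = 1 ≡ 0 = 0
y ⊃ y = 1 ⊃ 1 = 5
(z ≡ ¬z) ≡ (y ⊃ y) = 0 ≡ 5 = 0
(((x ⊃ z) ∨ (y ⊃ x)) ≡ (y ≡ y)) ≡ ((z ≡ ¬z) ≡ (y ⊃ y)) = 5 ≡ 0 = 0
z ≡ x = 1 ≡ 3 = 1
x ≡ y = 3 ≡ 1 = 1
¬(x ≡ y) = ¬1 = 0
(z ≡ x) ∨ ¬(x ≡ y) = 1 ∨ 0 = 1
x ≡ x = 3 ≡ 3 = 5
z ⊃ z = 1 ⊃ 1 = 5
(x ≡ x) ≡ (z ⊃ z) = 5 ≡ 5 = 5
¬x = ¬3 = 0
¬z = ¬1 = 0
¬x ≡ ¬z = 0 ≡ 0 = 5
¬(¬x ≡ ¬z) = ¬5 = 0
((x ≡ x) ≡ (z ⊃ z)) ⊃ ¬(¬x ≡ ¬z) = 5 ⊃ 0 = 0
((z ≡ x) ∨ ¬(x ≡ y)) ≡ (((x ≡ x) ≡ (z ⊃ z)) ⊃ ¬(¬x ≡ ¬z)) = 1 ≡ 0 = 0
((((x ⊃ z) ∨ (y ⊃ x)) ≡ (y ≡ y)) ≡ ((z ≡ ¬z) ≡ (y ⊃ y))) ∨ (((z ≡ x) ∨ ¬(x ≡ y)) ≡ (((x ≡ x) ≡ (z ⊃ z)) ⊃ ¬(¬x ≡ ¬z))) = 0 ∨ 0 = 0
((¬((x ≡ z) ∨ ¬z) ∨ ((x ∨ ((x ⊃ y) ⊃ z)) ∨ (¬y ≡ ((x ≡ z) ∨ ¬y)))) ≡ ((¬(x ⊃ y) ≡ (y ∨ (x ≡ y))) ≡ (x ⊃ (y ∨ (x ∨ z))))) ≡ (((((x ⊃ z) ∨ (y ⊃ x)) ≡ (y ≡ y)) ≡ ((z ≡ ¬z) ≡ (y ⊃ y))) ∨ (((z ≡ x) ∨ ¬(x ≡ y)) ≡ (((x ≡ x) ≡ (z ⊃ z)) ⊃ ¬(¬x ≡ ¬z)))) = 0 ≡ 0 = 5

5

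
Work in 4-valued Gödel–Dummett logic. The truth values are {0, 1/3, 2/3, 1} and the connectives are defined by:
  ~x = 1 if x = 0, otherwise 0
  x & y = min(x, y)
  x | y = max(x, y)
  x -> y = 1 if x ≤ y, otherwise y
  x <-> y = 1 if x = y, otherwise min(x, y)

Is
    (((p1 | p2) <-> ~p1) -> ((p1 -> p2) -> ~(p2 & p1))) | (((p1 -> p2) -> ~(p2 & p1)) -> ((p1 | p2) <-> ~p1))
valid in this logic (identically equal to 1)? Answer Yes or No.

Yes

p1 = 0, p2 = 0 ↦ 1
p1 = 0, p2 = 1/3 ↦ 1
p1 = 0, p2 = 2/3 ↦ 1
p1 = 0, p2 = 1 ↦ 1
p1 = 1/3, p2 = 0 ↦ 1
p1 = 1/3, p2 = 1/3 ↦ 1
p1 = 1/3, p2 = 2/3 ↦ 1
p1 = 1/3, p2 = 1 ↦ 1
p1 = 2/3, p2 = 0 ↦ 1
p1 = 2/3, p2 = 1/3 ↦ 1
p1 = 2/3, p2 = 2/3 ↦ 1
p1 = 2/3, p2 = 1 ↦ 1
p1 = 1, p2 = 0 ↦ 1
p1 = 1, p2 = 1/3 ↦ 1
p1 = 1, p2 = 2/3 ↦ 1
p1 = 1, p2 = 1 ↦ 1
Every assignment gives a value ≥ 1.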